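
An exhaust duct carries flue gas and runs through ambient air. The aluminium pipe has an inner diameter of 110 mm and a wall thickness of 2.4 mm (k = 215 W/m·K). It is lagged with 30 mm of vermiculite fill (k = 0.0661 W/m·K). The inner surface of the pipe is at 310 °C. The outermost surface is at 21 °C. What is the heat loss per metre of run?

q′ ≈ 285 W/m

For a radial system each layer contributes R = ln(r_out/r_in)/(2πkL); films add R = 1/(hA).
R_aluminium pipe wall = ln(57.4/55)/(2π×215×1) = 3.162×10^-5 K/W
R_vermiculite fill = ln(87.4/57.4)/(2π×0.0661×1) = 1.012 K/W
R_total = 1.012 K/W
Q = ΔT/R_total = 289/1.012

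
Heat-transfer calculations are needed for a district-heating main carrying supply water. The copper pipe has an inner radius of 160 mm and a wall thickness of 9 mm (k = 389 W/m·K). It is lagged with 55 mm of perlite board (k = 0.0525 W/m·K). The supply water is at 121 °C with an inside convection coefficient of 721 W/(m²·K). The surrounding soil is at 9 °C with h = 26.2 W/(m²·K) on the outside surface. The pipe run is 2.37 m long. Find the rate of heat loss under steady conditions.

Q ≈ 301 W

Cylindrical conduction, so R = ln(r₂/r₁)/(2πkL) per layer, in series:
R_inner film = 1/(h_i·2πr₁L) = 1/(721×2π×0.16×2.37) = 5.821×10^-4 K/W
R_copper pipe wall = ln(169/160)/(2π×389×2.37) = 9.447×10^-6 K/W
R_perlite board = ln(224/169)/(2π×0.0525×2.37) = 0.3604 K/W
R_outer film = 1/(h_o·2πr_oL) = 1/(26.2×2π×0.224×2.37) = 0.01144 K/W
R_total = 0.3724 K/W
Q = ΔT/R_total = 112/0.3724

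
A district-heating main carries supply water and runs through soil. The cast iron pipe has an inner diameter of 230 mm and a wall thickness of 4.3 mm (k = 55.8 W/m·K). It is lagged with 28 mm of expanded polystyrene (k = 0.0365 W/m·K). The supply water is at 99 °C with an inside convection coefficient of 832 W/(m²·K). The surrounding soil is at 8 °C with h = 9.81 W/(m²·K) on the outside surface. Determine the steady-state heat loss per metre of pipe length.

Treating each annulus and film as a series resistance:
R_inner film = 1/(h_i·2πr₁L) = 1/(832×2π×0.115×1) = 0.001663 K/W
R_cast iron pipe wall = ln(119.3/115)/(2π×55.8×1) = 1.047×10^-4 K/W
R_expanded polystyrene = ln(147.3/119.3)/(2π×0.0365×1) = 0.9193 K/W
R_outer film = 1/(h_o·2πr_oL) = 1/(9.81×2π×0.1473×1) = 0.1101 K/W
R_total = 1.031 K/W
Q = ΔT/R_total = 91/1.031

q′ ≈ 88.2 W/m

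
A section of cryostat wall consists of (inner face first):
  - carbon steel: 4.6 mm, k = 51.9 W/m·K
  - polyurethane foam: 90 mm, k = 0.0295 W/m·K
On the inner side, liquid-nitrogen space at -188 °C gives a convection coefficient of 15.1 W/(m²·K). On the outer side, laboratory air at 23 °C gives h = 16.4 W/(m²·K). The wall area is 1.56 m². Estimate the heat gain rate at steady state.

Model the wall as resistances in series:
R_inner film = 1/(h_i·A) = 1/(15.1×1.56) = 0.04245 K/W
R_carbon steel = L/(kA) = 0.0046/(51.9×1.56) = 5.682×10^-5 K/W
R_polyurethane foam = L/(kA) = 0.09/(0.0295×1.56) = 1.956 K/W
R_outer film = 1/(h_o·A) = 1/(16.4×1.56) = 0.03909 K/W
R_total = 2.037 K/W
Q = ΔT / R_total = 211 / 2.037

Q ≈ 104 W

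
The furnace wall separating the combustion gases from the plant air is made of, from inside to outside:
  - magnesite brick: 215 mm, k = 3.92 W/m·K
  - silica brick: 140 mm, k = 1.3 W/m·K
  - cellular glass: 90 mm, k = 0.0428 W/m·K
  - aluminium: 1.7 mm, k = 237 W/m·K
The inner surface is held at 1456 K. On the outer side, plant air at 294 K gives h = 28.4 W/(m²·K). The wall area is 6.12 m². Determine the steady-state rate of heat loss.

Q ≈ 3090 W

Series thermal resistances:
R_magnesite brick = L/(kA) = 0.215/(3.92×6.12) = 0.008962 K/W
R_silica brick = L/(kA) = 0.14/(1.3×6.12) = 0.0176 K/W
R_cellular glass = L/(kA) = 0.09/(0.0428×6.12) = 0.3436 K/W
R_aluminium = L/(kA) = 0.0017/(237×6.12) = 1.172×10^-6 K/W
R_outer film = 1/(h_o·A) = 1/(28.4×6.12) = 0.005753 K/W
R_total = 0.3759 K/W
Q = ΔT / R_total = 1162 / 0.3759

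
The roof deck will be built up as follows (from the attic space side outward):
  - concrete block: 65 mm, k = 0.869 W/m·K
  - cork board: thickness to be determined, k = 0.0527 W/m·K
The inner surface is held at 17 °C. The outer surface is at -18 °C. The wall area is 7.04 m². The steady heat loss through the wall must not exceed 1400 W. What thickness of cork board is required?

Series thermal resistances:
R_concrete block = L/(kA) = 0.065/(0.869×7.04) = 0.01062 K/W
Sum of the known resistances R_other = 0.01062 K/W
Required total resistance R_tot = ΔT/Q_allow = 35/1400 = 0.025 K/W
R_cork board = R_tot − R_other = 0.01438 K/W
L = R·k·A = 0.01438×0.0527×7.04

L ≈ 5.33 mm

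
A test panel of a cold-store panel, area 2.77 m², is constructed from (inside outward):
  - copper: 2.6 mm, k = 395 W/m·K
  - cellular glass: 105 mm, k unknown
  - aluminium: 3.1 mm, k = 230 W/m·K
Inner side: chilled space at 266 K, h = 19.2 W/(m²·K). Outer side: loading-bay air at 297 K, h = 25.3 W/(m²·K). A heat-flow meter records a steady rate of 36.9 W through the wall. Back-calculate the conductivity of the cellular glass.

Using the resistance-network approach (series):
R_inner film = 1/(h_i·A) = 1/(19.2×2.77) = 0.0188 K/W
R_copper = L/(kA) = 0.0026/(395×2.77) = 2.376×10^-6 K/W
R_aluminium = L/(kA) = 0.0031/(230×2.77) = 4.866×10^-6 K/W
R_outer film = 1/(h_o·A) = 1/(25.3×2.77) = 0.01427 K/W
Sum of known resistances R_other = 0.03308 K/W
Total R = ΔT/Q = 31/36.9 = 0.8401 K/W
R_cellular glass = R_total − R_other = 0.807 K/W
k = L/(R·A) = 0.105/(0.807×2.77)

k ≈ 0.047 W/(m·K)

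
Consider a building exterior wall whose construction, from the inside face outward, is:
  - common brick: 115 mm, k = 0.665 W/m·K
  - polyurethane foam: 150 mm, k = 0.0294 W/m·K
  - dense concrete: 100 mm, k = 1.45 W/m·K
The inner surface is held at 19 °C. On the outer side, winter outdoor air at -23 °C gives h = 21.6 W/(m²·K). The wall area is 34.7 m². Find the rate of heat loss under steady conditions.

Q ≈ 270 W

Using the resistance-network approach (series):
R_common brick = L/(kA) = 0.115/(0.665×34.7) = 0.004984 K/W
R_polyurethane foam = L/(kA) = 0.15/(0.0294×34.7) = 0.147 K/W
R_dense concrete = L/(kA) = 0.1/(1.45×34.7) = 0.001987 K/W
R_outer film = 1/(h_o·A) = 1/(21.6×34.7) = 0.001334 K/W
R_total = 0.1553 K/W
Q = ΔT / R_total = 42 / 0.1553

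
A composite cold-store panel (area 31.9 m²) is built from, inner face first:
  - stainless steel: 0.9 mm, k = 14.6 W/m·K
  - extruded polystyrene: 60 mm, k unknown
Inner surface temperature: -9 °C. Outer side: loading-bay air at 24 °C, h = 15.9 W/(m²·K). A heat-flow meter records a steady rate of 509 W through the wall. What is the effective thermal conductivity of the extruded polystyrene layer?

Thermal resistances in series:
R_stainless steel = L/(kA) = 0.0009/(14.6×31.9) = 1.932×10^-6 K/W
R_outer film = 1/(h_o·A) = 1/(15.9×31.9) = 0.001972 K/W
Sum of known resistances R_other = 0.001974 K/W
Total R = ΔT/Q = 33/509 = 0.06483 K/W
R_extruded polystyrene = R_total − R_other = 0.06286 K/W
k = L/(R·A) = 0.06/(0.06286×31.9)

k ≈ 0.0299 W/(m·K)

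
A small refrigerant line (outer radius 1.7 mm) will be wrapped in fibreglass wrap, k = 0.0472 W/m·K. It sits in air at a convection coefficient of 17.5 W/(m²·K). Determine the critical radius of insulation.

For a cylinder r_cr = k/h = 0.0472/17.5
r_cr = 2.7 mm; since the bare radius (1.7 mm) is below r_cr, adding a thin layer of insulation will *increase* heat loss.

r_cr ≈ 2.7 mm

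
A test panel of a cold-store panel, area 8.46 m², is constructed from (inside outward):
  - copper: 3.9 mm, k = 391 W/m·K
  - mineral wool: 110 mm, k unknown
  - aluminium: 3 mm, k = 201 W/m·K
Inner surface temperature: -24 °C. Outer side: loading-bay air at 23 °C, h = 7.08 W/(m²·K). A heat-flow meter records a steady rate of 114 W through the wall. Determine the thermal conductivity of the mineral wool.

k ≈ 0.0329 W/(m·K)

Thermal resistances in series:
R_copper = L/(kA) = 0.0039/(391×8.46) = 1.179×10^-6 K/W
R_aluminium = L/(kA) = 0.003/(201×8.46) = 1.764×10^-6 K/W
R_outer film = 1/(h_o·A) = 1/(7.08×8.46) = 0.0167 K/W
Sum of known resistances R_other = 0.0167 K/W
Total R = ΔT/Q = 47/114 = 0.4123 K/W
R_mineral wool = R_total − R_other = 0.3956 K/W
k = L/(R·A) = 0.11/(0.3956×8.46)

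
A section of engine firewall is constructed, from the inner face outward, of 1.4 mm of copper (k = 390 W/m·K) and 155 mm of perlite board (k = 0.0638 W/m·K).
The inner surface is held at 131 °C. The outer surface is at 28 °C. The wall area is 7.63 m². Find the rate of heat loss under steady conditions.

Q ≈ 323 W

Using the resistance-network approach (series):
R_copper = L/(kA) = 0.0014/(390×7.63) = 4.705×10^-7 K/W
R_perlite board = L/(kA) = 0.155/(0.0638×7.63) = 0.3184 K/W
R_total = 0.3184 K/W
Q = ΔT / R_total = 103 / 0.3184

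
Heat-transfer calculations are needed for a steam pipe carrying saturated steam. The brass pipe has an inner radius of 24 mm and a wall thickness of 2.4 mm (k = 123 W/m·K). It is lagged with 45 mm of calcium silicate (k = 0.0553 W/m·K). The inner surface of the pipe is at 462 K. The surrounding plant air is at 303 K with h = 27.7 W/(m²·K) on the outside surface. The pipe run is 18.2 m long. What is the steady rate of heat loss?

Treating each annulus and film as a series resistance:
R_brass pipe wall = ln(26.4/24)/(2π×123×18.2) = 6.776×10^-6 K/W
R_calcium silicate = ln(71.4/26.4)/(2π×0.0553×18.2) = 0.1573 K/W
R_outer film = 1/(h_o·2πr_oL) = 1/(27.7×2π×0.0714×18.2) = 0.004422 K/W
R_total = 0.1618 K/W
Q = ΔT/R_total = 159/0.1618

Q ≈ 983 W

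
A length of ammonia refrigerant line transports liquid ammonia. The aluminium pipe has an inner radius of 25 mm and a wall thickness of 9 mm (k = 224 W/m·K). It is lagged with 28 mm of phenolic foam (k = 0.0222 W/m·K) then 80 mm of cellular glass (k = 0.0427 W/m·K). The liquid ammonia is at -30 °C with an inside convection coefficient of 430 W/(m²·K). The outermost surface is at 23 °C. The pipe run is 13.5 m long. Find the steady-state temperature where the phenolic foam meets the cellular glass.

Radial resistances (cylindrical: R_cond = ln(r_o/r_i)/(2πkL), R_conv = 1/(h·2πrL)):
R_inner film = 1/(h_i·2πr₁L) = 1/(430×2π×0.025×13.5) = 0.001097 K/W
R_aluminium pipe wall = ln(34/25)/(2π×224×13.5) = 1.618×10^-5 K/W
R_phenolic foam = ln(62/34)/(2π×0.0222×13.5) = 0.319 K/W
R_cellular glass = ln(142/62)/(2π×0.0427×13.5) = 0.2288 K/W
R_total = 0.549 K/W
Q = ΔT/R_total = 53/0.549
Q = 96.5 W
T_interface = T_inner + Q·ΣR(inner→interface) = -30 + 96.5×0.3202

T ≈ 0.91 °C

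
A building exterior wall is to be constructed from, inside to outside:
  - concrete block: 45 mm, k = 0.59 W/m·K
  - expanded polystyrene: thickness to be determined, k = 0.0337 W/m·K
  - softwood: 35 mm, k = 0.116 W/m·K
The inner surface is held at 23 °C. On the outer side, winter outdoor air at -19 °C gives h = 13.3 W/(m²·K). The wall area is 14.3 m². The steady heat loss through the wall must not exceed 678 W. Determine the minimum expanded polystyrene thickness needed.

Series thermal resistances:
R_concrete block = L/(kA) = 0.045/(0.59×14.3) = 0.005334 K/W
R_softwood = L/(kA) = 0.035/(0.116×14.3) = 0.0211 K/W
R_outer film = 1/(h_o·A) = 1/(13.3×14.3) = 0.005258 K/W
Sum of the known resistances R_other = 0.03169 K/W
Required total resistance R_tot = ΔT/Q_allow = 42/678 = 0.06195 K/W
R_expanded polystyrene = R_tot − R_other = 0.03026 K/W
L = R·k·A = 0.03026×0.0337×14.3

L ≈ 14.6 mm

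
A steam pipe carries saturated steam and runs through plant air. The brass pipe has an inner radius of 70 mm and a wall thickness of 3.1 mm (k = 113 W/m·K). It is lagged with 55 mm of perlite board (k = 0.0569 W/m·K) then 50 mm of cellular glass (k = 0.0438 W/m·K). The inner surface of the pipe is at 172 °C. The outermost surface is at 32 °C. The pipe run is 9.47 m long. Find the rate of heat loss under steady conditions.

Q ≈ 479 W

For a radial system each layer contributes R = ln(r_out/r_in)/(2πkL); films add R = 1/(hA).
R_brass pipe wall = ln(73.1/70)/(2π×113×9.47) = 6.445×10^-6 K/W
R_perlite board = ln(128.1/73.1)/(2π×0.0569×9.47) = 0.1657 K/W
R_cellular glass = ln(178.1/128.1)/(2π×0.0438×9.47) = 0.1264 K/W
R_total = 0.2921 K/W
Q = ΔT/R_total = 140/0.2921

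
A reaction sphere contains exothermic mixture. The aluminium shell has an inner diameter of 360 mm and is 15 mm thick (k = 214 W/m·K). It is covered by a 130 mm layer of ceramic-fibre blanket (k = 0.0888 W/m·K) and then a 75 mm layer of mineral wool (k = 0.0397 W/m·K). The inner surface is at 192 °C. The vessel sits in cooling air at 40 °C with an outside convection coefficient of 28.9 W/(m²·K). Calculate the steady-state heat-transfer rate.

Q ≈ 50.5 W

Spherical conduction: R = (1/r_in − 1/r_out)/(4πk) per layer; series-sum.
R_aluminium shell = (1/0.18 − 1/0.195)/(4π×214) = 1.589×10^-4 K/W
R_ceramic-fibre blanket = (1/0.195 − 1/0.325)/(4π×0.0888) = 1.838 K/W
R_mineral wool = (1/0.325 − 1/0.4)/(4π×0.0397) = 1.156 K/W
R_outer film = 1/(h·4πr_o²) = 1/(28.9×4π×0.4²) = 0.01721 K/W
R_total = 3.012 K/W
Q = ΔT/R_total = 152/3.012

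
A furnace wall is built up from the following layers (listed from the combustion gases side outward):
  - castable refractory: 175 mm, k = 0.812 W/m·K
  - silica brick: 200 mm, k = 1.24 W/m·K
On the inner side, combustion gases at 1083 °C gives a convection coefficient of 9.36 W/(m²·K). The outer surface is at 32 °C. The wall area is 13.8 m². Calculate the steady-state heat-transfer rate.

Q ≈ 30000 W

Using the resistance-network approach (series):
R_inner film = 1/(h_i·A) = 1/(9.36×13.8) = 0.007742 K/W
R_castable refractory = L/(kA) = 0.175/(0.812×13.8) = 0.01562 K/W
R_silica brick = L/(kA) = 0.2/(1.24×13.8) = 0.01169 K/W
R_total = 0.03505 K/W
Q = ΔT / R_total = 1051 / 0.03505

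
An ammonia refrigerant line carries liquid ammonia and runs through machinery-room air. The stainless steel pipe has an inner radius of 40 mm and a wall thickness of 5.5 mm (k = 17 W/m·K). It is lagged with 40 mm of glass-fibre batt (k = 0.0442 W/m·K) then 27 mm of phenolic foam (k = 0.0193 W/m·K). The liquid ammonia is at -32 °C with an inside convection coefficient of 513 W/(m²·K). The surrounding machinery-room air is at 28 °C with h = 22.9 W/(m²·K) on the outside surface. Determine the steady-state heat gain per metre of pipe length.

Treating each annulus and film as a series resistance:
R_inner film = 1/(h_i·2πr₁L) = 1/(513×2π×0.04×1) = 0.007756 K/W
R_stainless steel pipe wall = ln(45.5/40)/(2π×17×1) = 0.001206 K/W
R_glass-fibre batt = ln(85.5/45.5)/(2π×0.0442×1) = 2.271 K/W
R_phenolic foam = ln(112.5/85.5)/(2π×0.0193×1) = 2.263 K/W
R_outer film = 1/(h_o·2πr_oL) = 1/(22.9×2π×0.1125×1) = 0.06178 K/W
R_total = 4.605 K/W
Q = ΔT/R_total = 60/4.605

q′ ≈ 13 W/m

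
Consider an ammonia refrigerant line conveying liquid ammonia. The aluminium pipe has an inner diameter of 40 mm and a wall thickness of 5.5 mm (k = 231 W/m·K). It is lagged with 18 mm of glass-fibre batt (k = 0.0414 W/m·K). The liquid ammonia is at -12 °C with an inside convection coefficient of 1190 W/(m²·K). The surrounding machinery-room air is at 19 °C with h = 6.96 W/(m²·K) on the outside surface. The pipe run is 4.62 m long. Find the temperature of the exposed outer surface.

T ≈ 12.7 °C

Per-layer cylindrical resistances, series-summed:
R_inner film = 1/(h_i·2πr₁L) = 1/(1190×2π×0.02×4.62) = 0.001447 K/W
R_aluminium pipe wall = ln(25.5/20)/(2π×231×4.62) = 3.623×10^-5 K/W
R_glass-fibre batt = ln(43.5/25.5)/(2π×0.0414×4.62) = 0.4444 K/W
R_outer film = 1/(h_o·2πr_oL) = 1/(6.96×2π×0.0435×4.62) = 0.1138 K/W
R_total = 0.5597 K/W
Q = ΔT/R_total = 31/0.5597
Q = 55.4 W
T_interface = T_inner + Q·ΣR(inner→interface) = -12 + 55.4×0.4459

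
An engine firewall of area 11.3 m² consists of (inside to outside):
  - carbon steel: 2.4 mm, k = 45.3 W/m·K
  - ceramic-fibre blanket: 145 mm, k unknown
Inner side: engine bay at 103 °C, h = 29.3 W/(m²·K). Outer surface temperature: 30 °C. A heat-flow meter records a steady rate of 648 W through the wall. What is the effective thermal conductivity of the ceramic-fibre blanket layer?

k ≈ 0.117 W/(m·K)

Thermal resistances in series:
R_inner film = 1/(h_i·A) = 1/(29.3×11.3) = 0.00302 K/W
R_carbon steel = L/(kA) = 0.0024/(45.3×11.3) = 4.689×10^-6 K/W
Sum of known resistances R_other = 0.003025 K/W
Total R = ΔT/Q = 73/648 = 0.1127 K/W
R_ceramic-fibre blanket = R_total − R_other = 0.1096 K/W
k = L/(R·A) = 0.145/(0.1096×11.3)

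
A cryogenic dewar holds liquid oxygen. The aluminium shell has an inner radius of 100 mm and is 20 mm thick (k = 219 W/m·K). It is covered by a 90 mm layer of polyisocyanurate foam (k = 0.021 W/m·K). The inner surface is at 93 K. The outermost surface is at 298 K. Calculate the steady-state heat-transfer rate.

Spherical conduction: R = (1/r_in − 1/r_out)/(4πk) per layer; series-sum.
R_aluminium shell = (1/0.1 − 1/0.12)/(4π×219) = 6.056×10^-4 K/W
R_polyisocyanurate foam = (1/0.12 − 1/0.21)/(4π×0.021) = 13.53 K/W
R_total = 13.53 K/W
Q = ΔT/R_total = 205/13.53

Q ≈ 15.1 W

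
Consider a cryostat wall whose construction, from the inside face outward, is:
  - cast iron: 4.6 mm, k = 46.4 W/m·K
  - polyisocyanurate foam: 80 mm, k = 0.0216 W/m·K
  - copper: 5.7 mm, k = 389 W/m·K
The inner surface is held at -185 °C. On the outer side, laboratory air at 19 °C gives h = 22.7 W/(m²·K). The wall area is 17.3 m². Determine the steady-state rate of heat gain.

Thermal resistances in series:
R_cast iron = L/(kA) = 0.0046/(46.4×17.3) = 5.731×10^-6 K/W
R_polyisocyanurate foam = L/(kA) = 0.08/(0.0216×17.3) = 0.2141 K/W
R_copper = L/(kA) = 0.0057/(389×17.3) = 8.47×10^-7 K/W
R_outer film = 1/(h_o·A) = 1/(22.7×17.3) = 0.002546 K/W
R_total = 0.2166 K/W
Q = ΔT / R_total = 204 / 0.2166

Q ≈ 942 W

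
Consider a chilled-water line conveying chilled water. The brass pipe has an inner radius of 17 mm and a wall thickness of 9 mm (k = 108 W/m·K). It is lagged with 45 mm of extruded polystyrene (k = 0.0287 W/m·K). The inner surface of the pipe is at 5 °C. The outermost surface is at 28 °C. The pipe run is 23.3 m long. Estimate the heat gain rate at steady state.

Q ≈ 96.2 W

Treating each annulus and film as a series resistance:
R_brass pipe wall = ln(26/17)/(2π×108×23.3) = 2.687×10^-5 K/W
R_extruded polystyrene = ln(71/26)/(2π×0.0287×23.3) = 0.2391 K/W
R_total = 0.2391 K/W
Q = ΔT/R_total = 23/0.2391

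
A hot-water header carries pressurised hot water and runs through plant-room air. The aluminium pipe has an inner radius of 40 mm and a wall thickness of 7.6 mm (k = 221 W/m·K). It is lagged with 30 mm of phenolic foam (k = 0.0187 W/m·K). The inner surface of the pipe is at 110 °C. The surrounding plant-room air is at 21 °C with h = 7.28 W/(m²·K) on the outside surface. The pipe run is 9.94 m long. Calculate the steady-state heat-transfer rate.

Per-layer cylindrical resistances, series-summed:
R_aluminium pipe wall = ln(47.6/40)/(2π×221×9.94) = 1.26×10^-5 K/W
R_phenolic foam = ln(77.6/47.6)/(2π×0.0187×9.94) = 0.4185 K/W
R_outer film = 1/(h_o·2πr_oL) = 1/(7.28×2π×0.0776×9.94) = 0.02834 K/W
R_total = 0.4468 K/W
Q = ΔT/R_total = 89/0.4468

Q ≈ 199 W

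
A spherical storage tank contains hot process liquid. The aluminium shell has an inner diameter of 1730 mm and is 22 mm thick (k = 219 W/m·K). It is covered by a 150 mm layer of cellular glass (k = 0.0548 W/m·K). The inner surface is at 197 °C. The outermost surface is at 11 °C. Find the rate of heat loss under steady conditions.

For a spherical shell R = (1/r₁ − 1/r₂)/(4πk); film R = 1/(h·4πr²). In series:
R_aluminium shell = (1/0.865 − 1/0.887)/(4π×219) = 1.042×10^-5 K/W
R_cellular glass = (1/0.887 − 1/1.037)/(4π×0.0548) = 0.2368 K/W
R_total = 0.2368 K/W
Q = ΔT/R_total = 186/0.2368

Q ≈ 785 W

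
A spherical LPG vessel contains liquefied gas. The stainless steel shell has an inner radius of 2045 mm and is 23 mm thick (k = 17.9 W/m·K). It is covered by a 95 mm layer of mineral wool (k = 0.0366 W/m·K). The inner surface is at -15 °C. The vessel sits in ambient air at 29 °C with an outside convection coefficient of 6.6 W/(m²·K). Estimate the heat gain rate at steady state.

Radial (spherical) resistances in series:
R_stainless steel shell = (1/2.045 − 1/2.068)/(4π×17.9) = 2.418×10^-5 K/W
R_mineral wool = (1/2.068 − 1/2.163)/(4π×0.0366) = 0.04618 K/W
R_outer film = 1/(h·4πr_o²) = 1/(6.6×4π×2.163²) = 0.002577 K/W
R_total = 0.04878 K/W
Q = ΔT/R_total = 44/0.04878

Q ≈ 902 W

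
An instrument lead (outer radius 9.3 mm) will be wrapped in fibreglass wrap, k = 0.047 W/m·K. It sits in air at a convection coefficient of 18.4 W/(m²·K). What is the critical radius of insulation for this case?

For a cylinder r_cr = k/h = 0.047/18.4
r_cr = 2.55 mm; since the bare radius (9.3 mm) is above r_cr, any added insulation will reduce heat loss.

r_cr ≈ 2.55 mm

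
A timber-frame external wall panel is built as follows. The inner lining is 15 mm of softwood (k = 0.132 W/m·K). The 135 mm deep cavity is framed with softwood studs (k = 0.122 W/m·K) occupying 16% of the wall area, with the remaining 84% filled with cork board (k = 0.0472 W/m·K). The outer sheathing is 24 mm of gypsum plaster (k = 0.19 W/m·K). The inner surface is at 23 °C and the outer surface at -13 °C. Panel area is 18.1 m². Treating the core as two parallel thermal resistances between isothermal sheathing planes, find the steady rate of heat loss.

Sheathing layers in series; stud and cavity paths in parallel between them.
R_inner = 0.015/(0.132×18.1) = 0.006278 K/W
R_stud  = 0.135/(0.122×0.16×18.1) = 0.3821 K/W
R_cav   = 0.135/(0.0472×0.84×18.1) = 0.1881 K/W
1/R_core = 1/R_stud + 1/R_cav → R_core = 0.1261 K/W
R_outer = 0.024/(0.19×18.1) = 0.006979 K/W
R_total = 0.1393 K/W
Q = ΔT/R_total = 36/0.1393

Q ≈ 258 W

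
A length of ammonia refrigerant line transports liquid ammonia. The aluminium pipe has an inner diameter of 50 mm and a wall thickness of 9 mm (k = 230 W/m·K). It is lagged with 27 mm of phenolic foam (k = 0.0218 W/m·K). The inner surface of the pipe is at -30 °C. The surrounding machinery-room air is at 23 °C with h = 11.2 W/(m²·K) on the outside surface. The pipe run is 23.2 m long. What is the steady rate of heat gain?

Q ≈ 273 W

Radial resistances (cylindrical: R_cond = ln(r_o/r_i)/(2πkL), R_conv = 1/(h·2πrL)):
R_aluminium pipe wall = ln(34/25)/(2π×230×23.2) = 9.171×10^-6 K/W
R_phenolic foam = ln(61/34)/(2π×0.0218×23.2) = 0.1839 K/W
R_outer film = 1/(h_o·2πr_oL) = 1/(11.2×2π×0.061×23.2) = 0.01004 K/W
R_total = 0.194 K/W
Q = ΔT/R_total = 53/0.194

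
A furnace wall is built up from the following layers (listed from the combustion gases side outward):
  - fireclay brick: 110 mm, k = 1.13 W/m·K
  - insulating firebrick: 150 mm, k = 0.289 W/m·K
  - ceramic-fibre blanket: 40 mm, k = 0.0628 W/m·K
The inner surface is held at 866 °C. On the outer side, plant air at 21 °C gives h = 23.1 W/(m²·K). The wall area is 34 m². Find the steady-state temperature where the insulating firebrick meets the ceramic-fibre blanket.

Series thermal resistances:
R_fireclay brick = L/(kA) = 0.11/(1.13×34) = 0.002863 K/W
R_insulating firebrick = L/(kA) = 0.15/(0.289×34) = 0.01527 K/W
R_ceramic-fibre blanket = L/(kA) = 0.04/(0.0628×34) = 0.01873 K/W
R_outer film = 1/(h_o·A) = 1/(23.1×34) = 0.001273 K/W
R_total = 0.03814 K/W;  Q = ΔT/R_total = 845/0.03814 = 22160 W
T_interface = T_inner − Q·ΣR(inner→interface) = 866 − 22200×0.01813

T ≈ 464 °C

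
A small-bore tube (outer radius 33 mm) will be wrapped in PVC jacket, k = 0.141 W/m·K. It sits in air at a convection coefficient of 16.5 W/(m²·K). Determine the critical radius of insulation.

r_cr ≈ 8.55 mm

For a cylinder r_cr = k/h = 0.141/16.5
r_cr = 8.55 mm; since the bare radius (33 mm) is above r_cr, any added insulation will reduce heat loss.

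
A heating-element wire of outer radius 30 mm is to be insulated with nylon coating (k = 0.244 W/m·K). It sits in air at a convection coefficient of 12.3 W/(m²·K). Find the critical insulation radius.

For a cylinder r_cr = k/h = 0.244/12.3
r_cr = 19.8 mm; since the bare radius (30 mm) is above r_cr, any added insulation will reduce heat loss.

r_cr ≈ 19.8 mm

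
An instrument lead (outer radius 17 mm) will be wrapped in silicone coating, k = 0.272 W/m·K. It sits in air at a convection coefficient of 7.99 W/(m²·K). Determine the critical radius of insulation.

For a cylinder r_cr = k/h = 0.272/7.99
r_cr = 34 mm; since the bare radius (17 mm) is below r_cr, adding a thin layer of insulation will *increase* heat loss.

r_cr ≈ 34 mm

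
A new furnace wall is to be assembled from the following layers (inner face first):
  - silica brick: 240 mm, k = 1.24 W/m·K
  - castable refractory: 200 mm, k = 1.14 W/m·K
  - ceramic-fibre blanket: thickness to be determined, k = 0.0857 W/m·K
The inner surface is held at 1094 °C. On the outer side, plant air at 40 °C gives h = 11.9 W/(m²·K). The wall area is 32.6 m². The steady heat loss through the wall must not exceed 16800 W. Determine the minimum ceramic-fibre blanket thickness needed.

L ≈ 136 mm

Series thermal resistances:
R_silica brick = L/(kA) = 0.24/(1.24×32.6) = 0.005937 K/W
R_castable refractory = L/(kA) = 0.2/(1.14×32.6) = 0.005382 K/W
R_outer film = 1/(h_o·A) = 1/(11.9×32.6) = 0.002578 K/W
Sum of the known resistances R_other = 0.0139 K/W
Required total resistance R_tot = ΔT/Q_allow = 1054/16800 = 0.06274 K/W
R_ceramic-fibre blanket = R_tot − R_other = 0.04884 K/W
L = R·k·A = 0.04884×0.0857×32.6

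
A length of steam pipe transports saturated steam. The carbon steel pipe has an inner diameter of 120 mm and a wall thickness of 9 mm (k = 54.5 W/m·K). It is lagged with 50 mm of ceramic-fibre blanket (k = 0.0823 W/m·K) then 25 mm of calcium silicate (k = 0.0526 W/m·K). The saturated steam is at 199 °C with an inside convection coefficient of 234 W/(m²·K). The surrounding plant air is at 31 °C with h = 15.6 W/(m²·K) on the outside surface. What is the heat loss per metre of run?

Cylindrical conduction, so R = ln(r₂/r₁)/(2πkL) per layer, in series:
R_inner film = 1/(h_i·2πr₁L) = 1/(234×2π×0.06×1) = 0.01134 K/W
R_carbon steel pipe wall = ln(69/60)/(2π×54.5×1) = 4.081×10^-4 K/W
R_ceramic-fibre blanket = ln(119/69)/(2π×0.0823×1) = 1.054 K/W
R_calcium silicate = ln(144/119)/(2π×0.0526×1) = 0.577 K/W
R_outer film = 1/(h_o·2πr_oL) = 1/(15.6×2π×0.144×1) = 0.07085 K/W
R_total = 1.714 K/W
Q = ΔT/R_total = 168/1.714

q′ ≈ 98 W/m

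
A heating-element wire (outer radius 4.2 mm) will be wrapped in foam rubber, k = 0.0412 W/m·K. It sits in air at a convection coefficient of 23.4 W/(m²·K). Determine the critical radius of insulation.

For a cylinder r_cr = k/h = 0.0412/23.4
r_cr = 1.76 mm; since the bare radius (4.2 mm) is above r_cr, any added insulation will reduce heat loss.

r_cr ≈ 1.76 mm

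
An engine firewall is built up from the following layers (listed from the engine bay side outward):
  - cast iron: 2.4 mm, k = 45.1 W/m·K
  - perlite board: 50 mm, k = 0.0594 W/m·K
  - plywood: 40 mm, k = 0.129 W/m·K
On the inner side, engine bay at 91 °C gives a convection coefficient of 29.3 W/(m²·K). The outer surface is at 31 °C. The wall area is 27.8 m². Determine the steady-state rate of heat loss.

Using the resistance-network approach (series):
R_inner film = 1/(h_i·A) = 1/(29.3×27.8) = 0.001228 K/W
R_cast iron = L/(kA) = 0.0024/(45.1×27.8) = 1.914×10^-6 K/W
R_perlite board = L/(kA) = 0.05/(0.0594×27.8) = 0.03028 K/W
R_plywood = L/(kA) = 0.04/(0.129×27.8) = 0.01115 K/W
R_total = 0.04266 K/W
Q = ΔT / R_total = 60 / 0.04266

Q ≈ 1410 W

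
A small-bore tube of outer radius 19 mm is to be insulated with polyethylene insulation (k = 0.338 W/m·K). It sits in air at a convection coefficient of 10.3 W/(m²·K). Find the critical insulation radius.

For a cylinder r_cr = k/h = 0.338/10.3
r_cr = 32.8 mm; since the bare radius (19 mm) is below r_cr, adding a thin layer of insulation will *increase* heat loss.

r_cr ≈ 32.8 mm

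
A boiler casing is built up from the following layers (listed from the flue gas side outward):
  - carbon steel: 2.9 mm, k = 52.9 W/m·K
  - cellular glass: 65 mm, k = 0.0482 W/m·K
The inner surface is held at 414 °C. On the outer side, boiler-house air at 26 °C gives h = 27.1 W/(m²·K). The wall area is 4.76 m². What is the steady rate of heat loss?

Series thermal resistances:
R_carbon steel = L/(kA) = 0.0029/(52.9×4.76) = 1.152×10^-5 K/W
R_cellular glass = L/(kA) = 0.065/(0.0482×4.76) = 0.2833 K/W
R_outer film = 1/(h_o·A) = 1/(27.1×4.76) = 0.007752 K/W
R_total = 0.2911 K/W
Q = ΔT / R_total = 388 / 0.2911

Q ≈ 1330 W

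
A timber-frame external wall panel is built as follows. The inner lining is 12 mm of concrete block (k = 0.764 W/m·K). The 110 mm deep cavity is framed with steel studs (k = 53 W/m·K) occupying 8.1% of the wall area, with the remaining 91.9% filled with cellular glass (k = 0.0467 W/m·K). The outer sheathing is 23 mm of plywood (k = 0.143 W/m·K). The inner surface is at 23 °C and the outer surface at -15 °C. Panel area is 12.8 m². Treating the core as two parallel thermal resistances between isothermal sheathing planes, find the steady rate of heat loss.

Q ≈ 2410 W

Sheathing layers in series; stud and cavity paths in parallel between them.
R_inner = 0.012/(0.764×12.8) = 0.001227 K/W
R_stud  = 0.11/(53×0.081×12.8) = 0.002002 K/W
R_cav   = 0.11/(0.0467×0.919×12.8) = 0.2002 K/W
1/R_core = 1/R_stud + 1/R_cav → R_core = 0.001982 K/W
R_outer = 0.023/(0.143×12.8) = 0.01257 K/W
R_total = 0.01577 K/W
Q = ΔT/R_total = 38/0.01577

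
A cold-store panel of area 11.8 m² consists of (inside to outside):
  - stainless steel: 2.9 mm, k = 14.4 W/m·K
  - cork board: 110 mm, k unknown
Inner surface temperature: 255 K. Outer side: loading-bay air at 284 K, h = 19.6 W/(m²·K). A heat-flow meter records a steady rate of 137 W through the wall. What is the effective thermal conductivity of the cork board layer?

Treating each layer as a thermal resistance in series:
R_stainless steel = L/(kA) = 0.0029/(14.4×11.8) = 1.707×10^-5 K/W
R_outer film = 1/(h_o·A) = 1/(19.6×11.8) = 0.004324 K/W
Sum of known resistances R_other = 0.004341 K/W
Total R = ΔT/Q = 29/137 = 0.2117 K/W
R_cork board = R_total − R_other = 0.2073 K/W
k = L/(R·A) = 0.11/(0.2073×11.8)

k ≈ 0.045 W/(m·K)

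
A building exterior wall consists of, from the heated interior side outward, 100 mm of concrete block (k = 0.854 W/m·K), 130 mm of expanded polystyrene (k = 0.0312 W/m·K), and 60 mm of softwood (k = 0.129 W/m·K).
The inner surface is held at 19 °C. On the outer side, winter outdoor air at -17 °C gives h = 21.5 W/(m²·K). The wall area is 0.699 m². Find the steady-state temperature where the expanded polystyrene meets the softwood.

T ≈ -13.2 °C

Series thermal resistances:
R_concrete block = L/(kA) = 0.1/(0.854×0.699) = 0.1675 K/W
R_expanded polystyrene = L/(kA) = 0.13/(0.0312×0.699) = 5.961 K/W
R_softwood = L/(kA) = 0.06/(0.129×0.699) = 0.6654 K/W
R_outer film = 1/(h_o·A) = 1/(21.5×0.699) = 0.06654 K/W
R_total = 6.86 K/W;  Q = ΔT/R_total = 36/6.86 = 5.248 W
T_interface = T_inner − Q·ΣR(inner→interface) = 19 − 5.25×6.128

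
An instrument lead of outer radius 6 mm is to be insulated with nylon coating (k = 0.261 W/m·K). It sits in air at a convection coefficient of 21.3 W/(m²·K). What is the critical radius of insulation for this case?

r_cr ≈ 12.3 mm

For a cylinder r_cr = k/h = 0.261/21.3
r_cr = 12.3 mm; since the bare radius (6 mm) is below r_cr, adding a thin layer of insulation will *increase* heat loss.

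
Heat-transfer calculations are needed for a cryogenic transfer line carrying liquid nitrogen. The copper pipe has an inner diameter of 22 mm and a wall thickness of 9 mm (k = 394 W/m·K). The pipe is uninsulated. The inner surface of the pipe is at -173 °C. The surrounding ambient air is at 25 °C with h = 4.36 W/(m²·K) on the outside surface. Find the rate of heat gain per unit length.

q′ ≈ 108 W/m

Cylindrical conduction, so R = ln(r₂/r₁)/(2πkL) per layer, in series:
R_copper pipe wall = ln(20/11)/(2π×394×1) = 2.415×10^-4 K/W
R_outer film = 1/(h_o·2πr_oL) = 1/(4.36×2π×0.02×1) = 1.825 K/W
R_total = 1.825 K/W
Q = ΔT/R_total = 198/1.825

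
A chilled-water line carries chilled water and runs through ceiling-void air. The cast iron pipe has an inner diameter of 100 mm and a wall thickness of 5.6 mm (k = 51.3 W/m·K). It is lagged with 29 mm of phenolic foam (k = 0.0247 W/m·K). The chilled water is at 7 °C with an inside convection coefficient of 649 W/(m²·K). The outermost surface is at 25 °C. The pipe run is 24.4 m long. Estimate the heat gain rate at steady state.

Q ≈ 162 W

Treating each annulus and film as a series resistance:
R_inner film = 1/(h_i·2πr₁L) = 1/(649×2π×0.05×24.4) = 2.01×10^-4 K/W
R_cast iron pipe wall = ln(55.6/50)/(2π×51.3×24.4) = 1.35×10^-5 K/W
R_phenolic foam = ln(84.6/55.6)/(2π×0.0247×24.4) = 0.1108 K/W
R_total = 0.1111 K/W
Q = ΔT/R_total = 18/0.1111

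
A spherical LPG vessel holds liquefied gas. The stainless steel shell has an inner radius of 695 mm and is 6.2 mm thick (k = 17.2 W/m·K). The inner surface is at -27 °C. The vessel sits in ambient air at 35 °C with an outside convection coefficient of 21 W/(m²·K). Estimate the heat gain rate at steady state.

Q ≈ 7980 W

Each spherical layer contributes R = (1/r_i − 1/r_o)/(4πk):
R_stainless steel shell = (1/0.695 − 1/0.7012)/(4π×17.2) = 5.886×10^-5 K/W
R_outer film = 1/(h·4πr_o²) = 1/(21×4π×0.7012²) = 0.007707 K/W
R_total = 0.007766 K/W
Q = ΔT/R_total = 62/0.007766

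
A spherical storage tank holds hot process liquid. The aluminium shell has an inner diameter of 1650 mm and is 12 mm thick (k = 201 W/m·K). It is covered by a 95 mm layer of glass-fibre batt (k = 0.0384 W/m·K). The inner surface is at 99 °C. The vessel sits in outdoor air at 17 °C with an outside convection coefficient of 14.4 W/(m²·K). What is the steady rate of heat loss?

Q ≈ 317 W

For a spherical shell R = (1/r₁ − 1/r₂)/(4πk); film R = 1/(h·4πr²). In series:
R_aluminium shell = (1/0.825 − 1/0.837)/(4π×201) = 6.88×10^-6 K/W
R_glass-fibre batt = (1/0.837 − 1/0.932)/(4π×0.0384) = 0.2524 K/W
R_outer film = 1/(h·4πr_o²) = 1/(14.4×4π×0.932²) = 0.006362 K/W
R_total = 0.2587 K/W
Q = ΔT/R_total = 82/0.2587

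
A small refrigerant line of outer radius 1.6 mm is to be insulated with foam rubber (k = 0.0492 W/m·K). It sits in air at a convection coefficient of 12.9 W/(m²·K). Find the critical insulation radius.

For a cylinder r_cr = k/h = 0.0492/12.9
r_cr = 3.81 mm; since the bare radius (1.6 mm) is below r_cr, adding a thin layer of insulation will *increase* heat loss.

r_cr ≈ 3.81 mm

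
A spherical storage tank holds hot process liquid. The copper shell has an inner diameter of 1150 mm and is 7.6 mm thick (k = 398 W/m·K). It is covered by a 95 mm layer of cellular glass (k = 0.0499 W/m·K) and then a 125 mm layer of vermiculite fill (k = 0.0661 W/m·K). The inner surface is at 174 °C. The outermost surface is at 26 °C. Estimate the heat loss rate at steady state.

Spherical conduction: R = (1/r_in − 1/r_out)/(4πk) per layer; series-sum.
R_copper shell = (1/0.575 − 1/0.5826)/(4π×398) = 4.536×10^-6 K/W
R_cellular glass = (1/0.5826 − 1/0.6776)/(4π×0.0499) = 0.3838 K/W
R_vermiculite fill = (1/0.6776 − 1/0.8026)/(4π×0.0661) = 0.2767 K/W
R_total = 0.6605 K/W
Q = ΔT/R_total = 148/0.6605

Q ≈ 224 W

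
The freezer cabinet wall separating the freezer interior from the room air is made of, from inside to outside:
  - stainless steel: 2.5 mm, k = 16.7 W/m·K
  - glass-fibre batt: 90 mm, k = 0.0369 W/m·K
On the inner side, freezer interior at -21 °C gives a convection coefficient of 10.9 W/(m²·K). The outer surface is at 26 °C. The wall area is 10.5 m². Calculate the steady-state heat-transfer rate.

Q ≈ 195 W

Treating each layer as a thermal resistance in series:
R_inner film = 1/(h_i·A) = 1/(10.9×10.5) = 0.008737 K/W
R_stainless steel = L/(kA) = 0.0025/(16.7×10.5) = 1.426×10^-5 K/W
R_glass-fibre batt = L/(kA) = 0.09/(0.0369×10.5) = 0.2323 K/W
R_total = 0.241 K/W
Q = ΔT / R_total = 47 / 0.241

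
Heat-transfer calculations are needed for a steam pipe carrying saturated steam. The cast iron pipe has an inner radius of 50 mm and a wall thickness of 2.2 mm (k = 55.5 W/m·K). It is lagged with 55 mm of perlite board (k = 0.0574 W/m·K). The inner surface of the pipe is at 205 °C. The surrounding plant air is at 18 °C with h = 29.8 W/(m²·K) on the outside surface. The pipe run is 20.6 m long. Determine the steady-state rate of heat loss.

Q ≈ 1880 W

Cylindrical conduction, so R = ln(r₂/r₁)/(2πkL) per layer, in series:
R_cast iron pipe wall = ln(52.2/50)/(2π×55.5×20.6) = 5.994×10^-6 K/W
R_perlite board = ln(107.2/52.2)/(2π×0.0574×20.6) = 0.09686 K/W
R_outer film = 1/(h_o·2πr_oL) = 1/(29.8×2π×0.1072×20.6) = 0.002418 K/W
R_total = 0.09928 K/W
Q = ΔT/R_total = 187/0.09928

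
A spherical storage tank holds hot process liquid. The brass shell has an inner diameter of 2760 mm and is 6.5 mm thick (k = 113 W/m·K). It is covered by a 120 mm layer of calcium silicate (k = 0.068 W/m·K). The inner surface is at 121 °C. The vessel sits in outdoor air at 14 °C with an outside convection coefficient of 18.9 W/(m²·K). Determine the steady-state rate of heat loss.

Q ≈ 1550 W

Radial (spherical) resistances in series:
R_brass shell = (1/1.38 − 1/1.3865)/(4π×113) = 2.392×10^-6 K/W
R_calcium silicate = (1/1.3865 − 1/1.5065)/(4π×0.068) = 0.06723 K/W
R_outer film = 1/(h·4πr_o²) = 1/(18.9×4π×1.5065²) = 0.001855 K/W
R_total = 0.06909 K/W
Q = ΔT/R_total = 107/0.06909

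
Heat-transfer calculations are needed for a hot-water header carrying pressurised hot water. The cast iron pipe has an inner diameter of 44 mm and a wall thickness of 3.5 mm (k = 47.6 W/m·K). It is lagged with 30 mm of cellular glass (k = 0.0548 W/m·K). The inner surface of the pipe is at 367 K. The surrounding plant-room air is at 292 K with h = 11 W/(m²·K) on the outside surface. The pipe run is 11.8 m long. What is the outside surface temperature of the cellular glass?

T ≈ 300 K

Cylindrical conduction, so R = ln(r₂/r₁)/(2πkL) per layer, in series:
R_cast iron pipe wall = ln(25.5/22)/(2π×47.6×11.8) = 4.183×10^-5 K/W
R_cellular glass = ln(55.5/25.5)/(2π×0.0548×11.8) = 0.1914 K/W
R_outer film = 1/(h_o·2πr_oL) = 1/(11×2π×0.0555×11.8) = 0.02209 K/W
R_total = 0.2135 K/W
Q = ΔT/R_total = 75/0.2135
Q = 351 W
T_interface = T_inner − Q·ΣR(inner→interface) = 367 − 351×0.1915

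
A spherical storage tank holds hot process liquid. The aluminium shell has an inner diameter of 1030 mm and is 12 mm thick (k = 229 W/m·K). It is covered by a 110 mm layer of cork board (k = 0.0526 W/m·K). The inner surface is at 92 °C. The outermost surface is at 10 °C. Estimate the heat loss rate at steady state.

Radial (spherical) resistances in series:
R_aluminium shell = (1/0.515 − 1/0.527)/(4π×229) = 1.536×10^-5 K/W
R_cork board = (1/0.527 − 1/0.637)/(4π×0.0526) = 0.4957 K/W
R_total = 0.4957 K/W
Q = ΔT/R_total = 82/0.4957

Q ≈ 165 W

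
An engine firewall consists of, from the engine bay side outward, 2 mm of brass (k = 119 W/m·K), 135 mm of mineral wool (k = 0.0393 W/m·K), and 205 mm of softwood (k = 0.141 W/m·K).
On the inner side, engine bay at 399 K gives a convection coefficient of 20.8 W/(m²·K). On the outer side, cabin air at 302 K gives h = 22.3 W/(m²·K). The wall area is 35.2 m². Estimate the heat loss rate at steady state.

Using the resistance-network approach (series):
R_inner film = 1/(h_i·A) = 1/(20.8×35.2) = 0.001366 K/W
R_brass = L/(kA) = 0.002/(119×35.2) = 4.775×10^-7 K/W
R_mineral wool = L/(kA) = 0.135/(0.0393×35.2) = 0.09759 K/W
R_softwood = L/(kA) = 0.205/(0.141×35.2) = 0.0413 K/W
R_outer film = 1/(h_o·A) = 1/(22.3×35.2) = 0.001274 K/W
R_total = 0.1415 K/W
Q = ΔT / R_total = 97 / 0.1415

Q ≈ 685 W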